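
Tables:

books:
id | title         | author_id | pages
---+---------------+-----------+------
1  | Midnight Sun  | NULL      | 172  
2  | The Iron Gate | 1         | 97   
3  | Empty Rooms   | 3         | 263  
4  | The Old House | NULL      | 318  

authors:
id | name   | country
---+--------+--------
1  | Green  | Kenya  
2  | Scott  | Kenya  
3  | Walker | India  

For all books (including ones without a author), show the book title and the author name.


LEFT JOIN keeps every row from books (the left table); where author_id has no match in authors, the author columns become NULL. Walk through each book:
  - book 1 (Midnight Sun): author_id=NULL, no match -> kept with NULL
  - book 2 (The Iron Gate): author_id=1 -> matches Green
  - book 3 (Empty Rooms): author_id=3 -> matches Walker
  - book 4 (The Old House): author_id=NULL, no match -> kept with NULL
All 4 rows appear; 2 have NULL author.

SQL:
SELECT a.title, b.name AS author
FROM books a
LEFT JOIN authors b ON a.author_id = b.id

Result:
title         | author
--------------+-------
Midnight Sun  | NULL  
The Iron Gate | Green 
Empty Rooms   | Walker
The Old House | NULL  


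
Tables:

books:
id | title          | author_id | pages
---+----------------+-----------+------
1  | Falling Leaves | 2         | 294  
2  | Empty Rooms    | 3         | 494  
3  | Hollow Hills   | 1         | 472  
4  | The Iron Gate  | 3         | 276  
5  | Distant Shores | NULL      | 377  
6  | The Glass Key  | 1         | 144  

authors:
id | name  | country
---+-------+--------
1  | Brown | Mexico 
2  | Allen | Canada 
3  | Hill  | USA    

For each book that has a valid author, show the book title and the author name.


INNER JOIN keeps only books rows whose author_id matches an id in authors. Walk through each book:
  - book 1 (Falling Leaves): author_id=2 -> matches Allen
  - book 2 (Empty Rooms): author_id=3 -> matches Hill
  - book 3 (Hollow Hills): author_id=1 -> matches Brown
  - book 4 (The Iron Gate): author_id=3 -> matches Hill
  - book 5 (Distant Shores): author_id=NULL, no match -> dropped
  - book 6 (The Glass Key): author_id=1 -> matches Brown
So 1 of 6 rows is dropped.

SQL:
SELECT a.title, b.name AS author
FROM books a
INNER JOIN authors b ON a.author_id = b.id

Result:
title          | author
---------------+-------
Falling Leaves | Allen 
Empty Rooms    | Hill  
Hollow Hills   | Brown 
The Iron Gate  | Hill  
The Glass Key  | Brown 


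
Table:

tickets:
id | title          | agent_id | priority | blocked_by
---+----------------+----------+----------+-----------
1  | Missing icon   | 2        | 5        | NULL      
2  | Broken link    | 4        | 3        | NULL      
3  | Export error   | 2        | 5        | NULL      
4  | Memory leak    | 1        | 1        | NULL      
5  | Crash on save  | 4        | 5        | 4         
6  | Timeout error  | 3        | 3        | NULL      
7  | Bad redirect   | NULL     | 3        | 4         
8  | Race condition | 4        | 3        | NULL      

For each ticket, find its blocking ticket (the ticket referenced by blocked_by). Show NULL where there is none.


This is a self-join: tickets is joined to a second copy of itself, matching each row's blocked_by to another row's id. Use LEFT JOIN so rows with blocked_by=NULL are kept.
  - ticket 1 (Missing icon): blocked_by=NULL -> NULL
  - ticket 2 (Broken link): blocked_by=NULL -> NULL
  - ticket 3 (Export error): blocked_by=NULL -> NULL
  - ticket 4 (Memory leak): blocked_by=NULL -> NULL
  - ticket 5 (Crash on save): blocked_by=4 -> Memory leak
  - ticket 6 (Timeout error): blocked_by=NULL -> NULL
  - ticket 7 (Bad redirect): blocked_by=4 -> Memory leak
  - ticket 8 (Race condition): blocked_by=NULL -> NULL

SQL:
SELECT a.title AS item, b.title AS blocked_by
FROM tickets a
LEFT JOIN tickets b ON a.blocked_by = b.id

Result:
item           | blocked_by 
---------------+------------
Missing icon   | NULL       
Broken link    | NULL       
Export error   | NULL       
Memory leak    | NULL       
Crash on save  | Memory leak
Timeout error  | NULL       
Bad redirect   | Memory leak
Race condition | NULL       


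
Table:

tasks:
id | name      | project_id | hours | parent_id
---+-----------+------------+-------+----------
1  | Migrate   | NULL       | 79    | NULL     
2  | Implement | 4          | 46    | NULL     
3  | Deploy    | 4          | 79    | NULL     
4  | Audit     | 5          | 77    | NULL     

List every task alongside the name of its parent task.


This is a self-join: tasks is joined to a second copy of itself, matching each row's parent_id to another row's id. Use LEFT JOIN so rows with parent_id=NULL are kept.
  - task 1 (Migrate): parent_id=NULL -> NULL
  - task 2 (Implement): parent_id=NULL -> NULL
  - task 3 (Deploy): parent_id=NULL -> NULL
  - task 4 (Audit): parent_id=NULL -> NULL

SQL:
SELECT a.name AS item, b.name AS parent
FROM tasks a
LEFT JOIN tasks b ON a.parent_id = b.id

Result:
item      | parent
----------+-------
Migrate   | NULL  
Implement | NULL  
Deploy    | NULL  
Audit     | NULL  


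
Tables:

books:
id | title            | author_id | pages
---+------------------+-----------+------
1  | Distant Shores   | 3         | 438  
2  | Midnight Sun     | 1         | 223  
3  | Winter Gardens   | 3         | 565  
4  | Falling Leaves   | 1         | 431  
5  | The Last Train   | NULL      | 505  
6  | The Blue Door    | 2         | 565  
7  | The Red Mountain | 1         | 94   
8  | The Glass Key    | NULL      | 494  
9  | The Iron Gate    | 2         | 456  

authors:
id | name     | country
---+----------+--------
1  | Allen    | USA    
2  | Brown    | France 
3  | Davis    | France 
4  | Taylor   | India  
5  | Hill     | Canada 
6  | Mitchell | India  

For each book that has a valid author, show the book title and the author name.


INNER JOIN keeps only books rows whose author_id matches an id in authors. Walk through each book:
  - book 1 (Distant Shores): author_id=3 -> matches Davis
  - book 2 (Midnight Sun): author_id=1 -> matches Allen
  - book 3 (Winter Gardens): author_id=3 -> matches Davis
  - book 4 (Falling Leaves): author_id=1 -> matches Allen
  - book 5 (The Last Train): author_id=NULL, no match -> dropped
  - book 6 (The Blue Door): author_id=2 -> matches Brown
  - book 7 (The Red Mountain): author_id=1 -> matches Allen
  - book 8 (The Glass Key): author_id=NULL, no match -> dropped
  - book 9 (The Iron Gate): author_id=2 -> matches Brown
So 2 of 9 rows are dropped.

SQL:
SELECT a.title, b.name AS author
FROM books a
INNER JOIN authors b ON a.author_id = b.id

Result:
title            | author
-----------------+-------
Distant Shores   | Davis 
Midnight Sun     | Allen 
Winter Gardens   | Davis 
Falling Leaves   | Allen 
The Blue Door    | Brown 
The Red Mountain | Allen 
The Iron Gate    | Brown 


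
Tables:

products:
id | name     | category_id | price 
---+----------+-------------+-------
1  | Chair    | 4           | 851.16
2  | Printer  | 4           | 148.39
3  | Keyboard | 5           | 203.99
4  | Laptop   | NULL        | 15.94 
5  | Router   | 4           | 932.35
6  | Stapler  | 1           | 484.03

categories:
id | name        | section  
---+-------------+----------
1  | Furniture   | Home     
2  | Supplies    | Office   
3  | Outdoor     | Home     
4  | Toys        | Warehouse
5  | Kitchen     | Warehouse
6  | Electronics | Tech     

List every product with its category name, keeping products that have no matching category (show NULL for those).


LEFT JOIN keeps every row from products (the left table); where category_id has no match in categories, the category columns become NULL. Walk through each product:
  - product 1 (Chair): category_id=4 -> matches Toys
  - product 2 (Printer): category_id=4 -> matches Toys
  - product 3 (Keyboard): category_id=5 -> matches Kitchen
  - product 4 (Laptop): category_id=NULL, no match -> kept with NULL
  - product 5 (Router): category_id=4 -> matches Toys
  - product 6 (Stapler): category_id=1 -> matches Furniture
All 6 rows appear; 1 has NULL category.

SQL:
SELECT a.name, b.name AS category
FROM products a
LEFT JOIN categories b ON a.category_id = b.id

Result:
name     | category 
---------+----------
Chair    | Toys     
Printer  | Toys     
Keyboard | Kitchen  
Laptop   | NULL     
Router   | Toys     
Stapler  | Furniture


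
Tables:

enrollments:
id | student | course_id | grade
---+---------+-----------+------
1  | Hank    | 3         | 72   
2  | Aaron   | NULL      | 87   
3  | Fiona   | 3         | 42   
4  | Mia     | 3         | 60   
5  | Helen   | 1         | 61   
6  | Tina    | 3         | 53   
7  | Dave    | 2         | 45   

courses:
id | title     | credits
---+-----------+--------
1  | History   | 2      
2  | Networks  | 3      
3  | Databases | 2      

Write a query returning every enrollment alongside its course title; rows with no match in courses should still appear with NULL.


LEFT JOIN keeps every row from enrollments (the left table); where course_id has no match in courses, the course columns become NULL. Walk through each enrollment:
  - enrollment 1 (Hank): course_id=3 -> matches Databases
  - enrollment 2 (Aaron): course_id=NULL, no match -> kept with NULL
  - enrollment 3 (Fiona): course_id=3 -> matches Databases
  - enrollment 4 (Mia): course_id=3 -> matches Databases
  - enrollment 5 (Helen): course_id=1 -> matches History
  - enrollment 6 (Tina): course_id=3 -> matches Databases
  - enrollment 7 (Dave): course_id=2 -> matches Networks
All 7 rows appear; 1 has NULL course.

SQL:
SELECT a.student, b.title AS course
FROM enrollments a
LEFT JOIN courses b ON a.course_id = b.id

Result:
student | course   
--------+----------
Hank    | Databases
Aaron   | NULL     
Fiona   | Databases
Mia     | Databases
Helen   | History  
Tina    | Databases
Dave    | Networks 


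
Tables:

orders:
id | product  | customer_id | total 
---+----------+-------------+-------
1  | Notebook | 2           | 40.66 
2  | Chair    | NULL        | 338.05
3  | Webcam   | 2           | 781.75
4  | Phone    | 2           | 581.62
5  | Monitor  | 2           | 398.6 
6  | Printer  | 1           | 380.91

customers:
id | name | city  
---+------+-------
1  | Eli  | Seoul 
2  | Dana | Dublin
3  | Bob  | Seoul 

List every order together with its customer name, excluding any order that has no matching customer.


INNER JOIN keeps only orders rows whose customer_id matches an id in customers. Walk through each order:
  - order 1 (Notebook): customer_id=2 -> matches Dana
  - order 2 (Chair): customer_id=NULL, no match -> dropped
  - order 3 (Webcam): customer_id=2 -> matches Dana
  - order 4 (Phone): customer_id=2 -> matches Dana
  - order 5 (Monitor): customer_id=2 -> matches Dana
  - order 6 (Printer): customer_id=1 -> matches Eli
So 1 of 6 rows is dropped.

SQL:
SELECT a.product, b.name AS customer
FROM orders a
INNER JOIN customers b ON a.customer_id = b.id

Result:
product  | customer
---------+---------
Notebook | Dana    
Webcam   | Dana    
Phone    | Dana    
Monitor  | Dana    
Printer  | Eli     


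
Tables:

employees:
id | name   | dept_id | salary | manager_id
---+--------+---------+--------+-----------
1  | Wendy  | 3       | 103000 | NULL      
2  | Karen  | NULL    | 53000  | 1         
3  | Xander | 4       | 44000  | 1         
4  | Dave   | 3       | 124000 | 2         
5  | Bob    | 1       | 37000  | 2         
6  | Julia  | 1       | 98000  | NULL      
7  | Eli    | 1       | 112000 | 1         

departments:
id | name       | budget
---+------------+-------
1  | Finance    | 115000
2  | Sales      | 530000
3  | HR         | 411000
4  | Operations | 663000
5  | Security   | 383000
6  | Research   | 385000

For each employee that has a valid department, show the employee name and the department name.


INNER JOIN keeps only employees rows whose dept_id matches an id in departments. Walk through each employee:
  - employee 1 (Wendy): dept_id=3 -> matches HR
  - employee 2 (Karen): dept_id=NULL, no match -> dropped
  - employee 3 (Xander): dept_id=4 -> matches Operations
  - employee 4 (Dave): dept_id=3 -> matches HR
  - employee 5 (Bob): dept_id=1 -> matches Finance
  - employee 6 (Julia): dept_id=1 -> matches Finance
  - employee 7 (Eli): dept_id=1 -> matches Finance
So 1 of 7 rows is dropped.

SQL:
SELECT a.name, b.name AS department
FROM employees a
INNER JOIN departments b ON a.dept_id = b.id

Result:
name   | department
-------+-----------
Wendy  | HR        
Xander | Operations
Dave   | HR        
Bob    | Finance   
Julia  | Finance   
Eli    | Finance   


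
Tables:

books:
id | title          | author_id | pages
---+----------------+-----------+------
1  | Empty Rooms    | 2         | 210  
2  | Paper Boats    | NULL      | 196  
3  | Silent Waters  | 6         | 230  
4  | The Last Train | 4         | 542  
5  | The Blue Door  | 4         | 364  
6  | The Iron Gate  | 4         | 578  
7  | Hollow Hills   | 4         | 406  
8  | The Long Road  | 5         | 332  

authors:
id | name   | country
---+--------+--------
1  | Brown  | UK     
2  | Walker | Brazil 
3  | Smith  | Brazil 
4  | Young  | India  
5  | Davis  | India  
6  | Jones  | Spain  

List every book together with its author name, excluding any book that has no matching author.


INNER JOIN keeps only books rows whose author_id matches an id in authors. Walk through each book:
  - book 1 (Empty Rooms): author_id=2 -> matches Walker
  - book 2 (Paper Boats): author_id=NULL, no match -> dropped
  - book 3 (Silent Waters): author_id=6 -> matches Jones
  - book 4 (The Last Train): author_id=4 -> matches Young
  - book 5 (The Blue Door): author_id=4 -> matches Young
  - book 6 (The Iron Gate): author_id=4 -> matches Young
  - book 7 (Hollow Hills): author_id=4 -> matches Young
  - book 8 (The Long Road): author_id=5 -> matches Davis
So 1 of 8 rows is dropped.

SQL:
SELECT a.title, b.name AS author
FROM books a
INNER JOIN authors b ON a.author_id = b.id

Result:
title          | author
---------------+-------
Empty Rooms    | Walker
Silent Waters  | Jones 
The Last Train | Young 
The Blue Door  | Young 
The Iron Gate  | Young 
Hollow Hills   | Young 
The Long Road  | Davis 


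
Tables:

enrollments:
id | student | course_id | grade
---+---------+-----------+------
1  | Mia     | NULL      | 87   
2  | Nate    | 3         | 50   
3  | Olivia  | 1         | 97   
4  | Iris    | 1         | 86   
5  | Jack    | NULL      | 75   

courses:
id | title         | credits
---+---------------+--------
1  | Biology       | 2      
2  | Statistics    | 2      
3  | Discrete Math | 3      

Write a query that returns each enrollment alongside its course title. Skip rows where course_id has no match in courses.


INNER JOIN keeps only enrollments rows whose course_id matches an id in courses. Walk through each enrollment:
  - enrollment 1 (Mia): course_id=NULL, no match -> dropped
  - enrollment 2 (Nate): course_id=3 -> matches Discrete Math
  - enrollment 3 (Olivia): course_id=1 -> matches Biology
  - enrollment 4 (Iris): course_id=1 -> matches Biology
  - enrollment 5 (Jack): course_id=NULL, no match -> dropped
So 2 of 5 rows are dropped.

SQL:
SELECT a.student, b.title AS course
FROM enrollments a
INNER JOIN courses b ON a.course_id = b.id

Result:
student | course       
--------+--------------
Nate    | Discrete Math
Olivia  | Biology      
Iris    | Biology      


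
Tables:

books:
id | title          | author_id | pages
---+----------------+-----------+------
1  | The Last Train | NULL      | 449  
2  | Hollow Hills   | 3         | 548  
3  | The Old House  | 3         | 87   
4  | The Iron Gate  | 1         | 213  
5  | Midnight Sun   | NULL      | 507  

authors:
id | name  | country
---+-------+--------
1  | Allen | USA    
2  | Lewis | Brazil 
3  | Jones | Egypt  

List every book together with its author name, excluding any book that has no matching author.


INNER JOIN keeps only books rows whose author_id matches an id in authors. Walk through each book:
  - book 1 (The Last Train): author_id=NULL, no match -> dropped
  - book 2 (Hollow Hills): author_id=3 -> matches Jones
  - book 3 (The Old House): author_id=3 -> matches Jones
  - book 4 (The Iron Gate): author_id=1 -> matches Allen
  - book 5 (Midnight Sun): author_id=NULL, no match -> dropped
So 2 of 5 rows are dropped.

SQL:
SELECT a.title, b.name AS author
FROM books a
INNER JOIN authors b ON a.author_id = b.id

Result:
title         | author
--------------+-------
Hollow Hills  | Jones 
The Old House | Jones 
The Iron Gate | Allen 


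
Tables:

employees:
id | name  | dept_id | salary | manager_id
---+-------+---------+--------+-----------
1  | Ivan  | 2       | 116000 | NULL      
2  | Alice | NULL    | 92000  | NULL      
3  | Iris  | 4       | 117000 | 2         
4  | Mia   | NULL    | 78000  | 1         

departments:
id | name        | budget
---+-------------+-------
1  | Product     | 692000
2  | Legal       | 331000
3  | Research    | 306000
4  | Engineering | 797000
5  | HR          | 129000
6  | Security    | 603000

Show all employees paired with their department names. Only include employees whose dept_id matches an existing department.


INNER JOIN keeps only employees rows whose dept_id matches an id in departments. Walk through each employee:
  - employee 1 (Ivan): dept_id=2 -> matches Legal
  - employee 2 (Alice): dept_id=NULL, no match -> dropped
  - employee 3 (Iris): dept_id=4 -> matches Engineering
  - employee 4 (Mia): dept_id=NULL, no match -> dropped
So 2 of 4 rows are dropped.

SQL:
SELECT a.name, b.name AS department
FROM employees a
INNER JOIN departments b ON a.dept_id = b.id

Result:
name | department 
-----+------------
Ivan | Legal      
Iris | Engineering


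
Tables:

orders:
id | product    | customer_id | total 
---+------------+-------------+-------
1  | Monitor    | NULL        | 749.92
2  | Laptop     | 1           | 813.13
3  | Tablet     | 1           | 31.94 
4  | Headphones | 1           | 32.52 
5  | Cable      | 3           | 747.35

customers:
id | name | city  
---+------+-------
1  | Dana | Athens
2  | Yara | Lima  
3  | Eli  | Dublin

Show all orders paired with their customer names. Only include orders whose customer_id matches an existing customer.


INNER JOIN keeps only orders rows whose customer_id matches an id in customers. Walk through each order:
  - order 1 (Monitor): customer_id=NULL, no match -> dropped
  - order 2 (Laptop): customer_id=1 -> matches Dana
  - order 3 (Tablet): customer_id=1 -> matches Dana
  - order 4 (Headphones): customer_id=1 -> matches Dana
  - order 5 (Cable): customer_id=3 -> matches Eli
So 1 of 5 rows is dropped.

SQL:
SELECT a.product, b.name AS customer
FROM orders a
INNER JOIN customers b ON a.customer_id = b.id

Result:
product    | customer
-----------+---------
Laptop     | Dana    
Tablet     | Dana    
Headphones | Dana    
Cable      | Eli     


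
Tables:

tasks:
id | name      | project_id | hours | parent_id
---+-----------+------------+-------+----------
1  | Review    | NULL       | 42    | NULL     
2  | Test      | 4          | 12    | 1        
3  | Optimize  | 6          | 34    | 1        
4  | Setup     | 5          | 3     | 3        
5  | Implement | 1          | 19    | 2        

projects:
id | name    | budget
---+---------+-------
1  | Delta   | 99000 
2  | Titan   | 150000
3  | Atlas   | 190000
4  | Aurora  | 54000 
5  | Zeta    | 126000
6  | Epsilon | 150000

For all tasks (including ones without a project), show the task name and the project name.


LEFT JOIN keeps every row from tasks (the left table); where project_id has no match in projects, the project columns become NULL. Walk through each task:
  - task 1 (Review): project_id=NULL, no match -> kept with NULL
  - task 2 (Test): project_id=4 -> matches Aurora
  - task 3 (Optimize): project_id=6 -> matches Epsilon
  - task 4 (Setup): project_id=5 -> matches Zeta
  - task 5 (Implement): project_id=1 -> matches Delta
All 5 rows appear; 1 has NULL project.

SQL:
SELECT a.name, b.name AS project
FROM tasks a
LEFT JOIN projects b ON a.project_id = b.id

Result:
name      | project
----------+--------
Review    | NULL   
Test      | Aurora 
Optimize  | Epsilon
Setup     | Zeta   
Implement | Delta  


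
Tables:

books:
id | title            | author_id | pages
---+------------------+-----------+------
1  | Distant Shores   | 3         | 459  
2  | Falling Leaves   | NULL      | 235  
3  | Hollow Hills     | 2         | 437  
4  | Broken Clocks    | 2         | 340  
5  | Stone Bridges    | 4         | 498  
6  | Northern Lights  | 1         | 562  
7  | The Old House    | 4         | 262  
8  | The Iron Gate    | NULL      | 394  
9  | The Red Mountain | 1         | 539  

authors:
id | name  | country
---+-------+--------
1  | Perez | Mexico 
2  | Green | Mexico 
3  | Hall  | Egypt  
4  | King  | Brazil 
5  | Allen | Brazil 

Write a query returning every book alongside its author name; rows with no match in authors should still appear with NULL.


LEFT JOIN keeps every row from books (the left table); where author_id has no match in authors, the author columns become NULL. Walk through each book:
  - book 1 (Distant Shores): author_id=3 -> matches Hall
  - book 2 (Falling Leaves): author_id=NULL, no match -> kept with NULL
  - book 3 (Hollow Hills): author_id=2 -> matches Green
  - book 4 (Broken Clocks): author_id=2 -> matches Green
  - book 5 (Stone Bridges): author_id=4 -> matches King
  - book 6 (Northern Lights): author_id=1 -> matches Perez
  - book 7 (The Old House): author_id=4 -> matches King
  - book 8 (The Iron Gate): author_id=NULL, no match -> kept with NULL
  - book 9 (The Red Mountain): author_id=1 -> matches Perez
All 9 rows appear; 2 have NULL author.

SQL:
SELECT a.title, b.name AS author
FROM books a
LEFT JOIN authors b ON a.author_id = b.id

Result:
title            | author
-----------------+-------
Distant Shores   | Hall  
Falling Leaves   | NULL  
Hollow Hills     | Green 
Broken Clocks    | Green 
Stone Bridges    | King  
Northern Lights  | Perez 
The Old House    | King  
The Iron Gate    | NULL  
The Red Mountain | Perez 


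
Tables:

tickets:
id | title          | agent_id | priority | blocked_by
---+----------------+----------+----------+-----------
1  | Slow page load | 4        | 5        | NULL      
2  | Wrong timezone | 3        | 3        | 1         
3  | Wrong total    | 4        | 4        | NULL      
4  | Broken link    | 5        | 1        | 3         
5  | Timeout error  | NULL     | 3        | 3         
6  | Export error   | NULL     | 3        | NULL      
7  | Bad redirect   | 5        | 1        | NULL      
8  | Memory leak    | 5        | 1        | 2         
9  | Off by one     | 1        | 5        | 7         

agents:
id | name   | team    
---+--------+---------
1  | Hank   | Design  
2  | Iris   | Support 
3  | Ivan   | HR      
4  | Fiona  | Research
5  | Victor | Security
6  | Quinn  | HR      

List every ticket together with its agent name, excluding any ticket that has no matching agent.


INNER JOIN keeps only tickets rows whose agent_id matches an id in agents. Walk through each ticket:
  - ticket 1 (Slow page load): agent_id=4 -> matches Fiona
  - ticket 2 (Wrong timezone): agent_id=3 -> matches Ivan
  - ticket 3 (Wrong total): agent_id=4 -> matches Fiona
  - ticket 4 (Broken link): agent_id=5 -> matches Victor
  - ticket 5 (Timeout error): agent_id=NULL, no match -> dropped
  - ticket 6 (Export error): agent_id=NULL, no match -> dropped
  - ticket 7 (Bad redirect): agent_id=5 -> matches Victor
  - ticket 8 (Memory leak): agent_id=5 -> matches Victor
  - ticket 9 (Off by one): agent_id=1 -> matches Hank
So 2 of 9 rows are dropped.

SQL:
SELECT a.title, b.name AS agent
FROM tickets a
INNER JOIN agents b ON a.agent_id = b.id

Result:
title          | agent 
---------------+-------
Slow page load | Fiona 
Wrong timezone | Ivan  
Wrong total    | Fiona 
Broken link    | Victor
Bad redirect   | Victor
Memory leak    | Victor
Off by one     | Hank  


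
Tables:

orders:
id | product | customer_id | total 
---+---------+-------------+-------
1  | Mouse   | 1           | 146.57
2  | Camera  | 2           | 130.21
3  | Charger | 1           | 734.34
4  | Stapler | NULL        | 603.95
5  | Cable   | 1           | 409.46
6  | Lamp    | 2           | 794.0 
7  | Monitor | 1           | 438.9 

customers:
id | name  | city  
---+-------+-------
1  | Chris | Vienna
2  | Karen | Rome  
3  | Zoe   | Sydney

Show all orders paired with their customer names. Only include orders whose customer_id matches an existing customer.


INNER JOIN keeps only orders rows whose customer_id matches an id in customers. Walk through each order:
  - order 1 (Mouse): customer_id=1 -> matches Chris
  - order 2 (Camera): customer_id=2 -> matches Karen
  - order 3 (Charger): customer_id=1 -> matches Chris
  - order 4 (Stapler): customer_id=NULL, no match -> dropped
  - order 5 (Cable): customer_id=1 -> matches Chris
  - order 6 (Lamp): customer_id=2 -> matches Karen
  - order 7 (Monitor): customer_id=1 -> matches Chris
So 1 of 7 rows is dropped.

SQL:
SELECT a.product, b.name AS customer
FROM orders a
INNER JOIN customers b ON a.customer_id = b.id

Result:
product | customer
--------+---------
Mouse   | Chris   
Camera  | Karen   
Charger | Chris   
Cable   | Chris   
Lamp    | Karen   
Monitor | Chris   


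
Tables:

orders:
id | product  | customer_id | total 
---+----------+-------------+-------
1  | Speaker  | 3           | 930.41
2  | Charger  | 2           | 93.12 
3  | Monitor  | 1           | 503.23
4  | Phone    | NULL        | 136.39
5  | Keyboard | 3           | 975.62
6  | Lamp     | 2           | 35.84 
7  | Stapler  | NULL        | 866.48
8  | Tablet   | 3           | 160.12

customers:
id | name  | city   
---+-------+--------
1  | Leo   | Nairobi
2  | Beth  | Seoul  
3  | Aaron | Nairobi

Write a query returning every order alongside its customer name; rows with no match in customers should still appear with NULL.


LEFT JOIN keeps every row from orders (the left table); where customer_id has no match in customers, the customer columns become NULL. Walk through each order:
  - order 1 (Speaker): customer_id=3 -> matches Aaron
  - order 2 (Charger): customer_id=2 -> matches Beth
  - order 3 (Monitor): customer_id=1 -> matches Leo
  - order 4 (Phone): customer_id=NULL, no match -> kept with NULL
  - order 5 (Keyboard): customer_id=3 -> matches Aaron
  - order 6 (Lamp): customer_id=2 -> matches Beth
  - order 7 (Stapler): customer_id=NULL, no match -> kept with NULL
  - order 8 (Tablet): customer_id=3 -> matches Aaron
All 8 rows appear; 2 have NULL customer.

SQL:
SELECT a.product, b.name AS customer
FROM orders a
LEFT JOIN customers b ON a.customer_id = b.id

Result:
product  | customer
---------+---------
Speaker  | Aaron   
Charger  | Beth    
Monitor  | Leo     
Phone    | NULL    
Keyboard | Aaron   
Lamp     | Beth    
Stapler  | NULL    
Tablet   | Aaron   


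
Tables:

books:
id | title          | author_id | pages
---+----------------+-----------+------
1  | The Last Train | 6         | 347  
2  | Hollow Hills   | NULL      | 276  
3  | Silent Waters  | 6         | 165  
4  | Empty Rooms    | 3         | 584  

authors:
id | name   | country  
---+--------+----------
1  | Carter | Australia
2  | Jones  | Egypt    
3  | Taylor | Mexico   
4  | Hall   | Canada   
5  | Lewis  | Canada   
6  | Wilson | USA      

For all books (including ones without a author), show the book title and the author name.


LEFT JOIN keeps every row from books (the left table); where author_id has no match in authors, the author columns become NULL. Walk through each book:
  - book 1 (The Last Train): author_id=6 -> matches Wilson
  - book 2 (Hollow Hills): author_id=NULL, no match -> kept with NULL
  - book 3 (Silent Waters): author_id=6 -> matches Wilson
  - book 4 (Empty Rooms): author_id=3 -> matches Taylor
All 4 rows appear; 1 has NULL author.

SQL:
SELECT a.title, b.name AS author
FROM books a
LEFT JOIN authors b ON a.author_id = b.id

Result:
title          | author
---------------+-------
The Last Train | Wilson
Hollow Hills   | NULL  
Silent Waters  | Wilson
Empty Rooms    | Taylor


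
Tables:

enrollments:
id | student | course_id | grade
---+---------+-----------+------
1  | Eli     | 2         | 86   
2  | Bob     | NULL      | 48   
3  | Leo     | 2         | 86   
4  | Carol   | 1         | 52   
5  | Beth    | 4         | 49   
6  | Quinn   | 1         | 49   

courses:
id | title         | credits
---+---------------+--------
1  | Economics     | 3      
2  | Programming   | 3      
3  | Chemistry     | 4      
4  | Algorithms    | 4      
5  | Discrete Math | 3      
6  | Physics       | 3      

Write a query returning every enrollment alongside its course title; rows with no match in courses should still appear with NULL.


LEFT JOIN keeps every row from enrollments (the left table); where course_id has no match in courses, the course columns become NULL. Walk through each enrollment:
  - enrollment 1 (Eli): course_id=2 -> matches Programming
  - enrollment 2 (Bob): course_id=NULL, no match -> kept with NULL
  - enrollment 3 (Leo): course_id=2 -> matches Programming
  - enrollment 4 (Carol): course_id=1 -> matches Economics
  - enrollment 5 (Beth): course_id=4 -> matches Algorithms
  - enrollment 6 (Quinn): course_id=1 -> matches Economics
All 6 rows appear; 1 has NULL course.

SQL:
SELECT a.student, b.title AS course
FROM enrollments a
LEFT JOIN courses b ON a.course_id = b.id

Result:
student | course     
--------+------------
Eli     | Programming
Bob     | NULL       
Leo     | Programming
Carol   | Economics  
Beth    | Algorithms 
Quinn   | Economics  


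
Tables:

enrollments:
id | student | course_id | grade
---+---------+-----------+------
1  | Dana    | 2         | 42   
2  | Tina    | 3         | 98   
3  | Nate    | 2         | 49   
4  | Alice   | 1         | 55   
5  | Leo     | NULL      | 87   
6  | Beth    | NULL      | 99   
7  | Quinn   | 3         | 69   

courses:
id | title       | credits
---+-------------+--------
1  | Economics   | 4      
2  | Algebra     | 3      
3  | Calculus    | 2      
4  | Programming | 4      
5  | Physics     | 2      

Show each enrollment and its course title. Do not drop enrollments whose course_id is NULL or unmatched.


LEFT JOIN keeps every row from enrollments (the left table); where course_id has no match in courses, the course columns become NULL. Walk through each enrollment:
  - enrollment 1 (Dana): course_id=2 -> matches Algebra
  - enrollment 2 (Tina): course_id=3 -> matches Calculus
  - enrollment 3 (Nate): course_id=2 -> matches Algebra
  - enrollment 4 (Alice): course_id=1 -> matches Economics
  - enrollment 5 (Leo): course_id=NULL, no match -> kept with NULL
  - enrollment 6 (Beth): course_id=NULL, no match -> kept with NULL
  - enrollment 7 (Quinn): course_id=3 -> matches Calculus
All 7 rows appear; 2 have NULL course.

SQL:
SELECT a.student, b.title AS course
FROM enrollments a
LEFT JOIN courses b ON a.course_id = b.id

Result:
student | course   
--------+----------
Dana    | Algebra  
Tina    | Calculus 
Nate    | Algebra  
Alice   | Economics
Leo     | NULL     
Beth    | NULL     
Quinn   | Calculus 


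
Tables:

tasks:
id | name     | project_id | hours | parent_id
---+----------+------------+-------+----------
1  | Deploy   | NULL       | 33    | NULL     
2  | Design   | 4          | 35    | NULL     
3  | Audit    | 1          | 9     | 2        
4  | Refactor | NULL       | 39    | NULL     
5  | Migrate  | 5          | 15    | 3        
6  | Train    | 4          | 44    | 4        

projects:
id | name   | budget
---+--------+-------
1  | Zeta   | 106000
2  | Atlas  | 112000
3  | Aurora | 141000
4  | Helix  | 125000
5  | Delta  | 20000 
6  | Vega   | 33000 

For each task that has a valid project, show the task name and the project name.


INNER JOIN keeps only tasks rows whose project_id matches an id in projects. Walk through each task:
  - task 1 (Deploy): project_id=NULL, no match -> dropped
  - task 2 (Design): project_id=4 -> matches Helix
  - task 3 (Audit): project_id=1 -> matches Zeta
  - task 4 (Refactor): project_id=NULL, no match -> dropped
  - task 5 (Migrate): project_id=5 -> matches Delta
  - task 6 (Train): project_id=4 -> matches Helix
So 2 of 6 rows are dropped.

SQL:
SELECT a.name, b.name AS project
FROM tasks a
INNER JOIN projects b ON a.project_id = b.id

Result:
name    | project
--------+--------
Design  | Helix  
Audit   | Zeta   
Migrate | Delta  
Train   | Helix  


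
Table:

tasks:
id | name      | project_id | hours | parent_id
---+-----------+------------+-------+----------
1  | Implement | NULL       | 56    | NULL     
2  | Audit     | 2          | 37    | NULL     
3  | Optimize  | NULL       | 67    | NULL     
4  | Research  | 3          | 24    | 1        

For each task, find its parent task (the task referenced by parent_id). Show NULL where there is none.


This is a self-join: tasks is joined to a second copy of itself, matching each row's parent_id to another row's id. Use LEFT JOIN so rows with parent_id=NULL are kept.
  - task 1 (Implement): parent_id=NULL -> NULL
  - task 2 (Audit): parent_id=NULL -> NULL
  - task 3 (Optimize): parent_id=NULL -> NULL
  - task 4 (Research): parent_id=1 -> Implement

SQL:
SELECT a.name AS item, b.name AS parent
FROM tasks a
LEFT JOIN tasks b ON a.parent_id = b.id

Result:
item      | parent   
----------+----------
Implement | NULL     
Audit     | NULL     
Optimize  | NULL     
Research  | Implement


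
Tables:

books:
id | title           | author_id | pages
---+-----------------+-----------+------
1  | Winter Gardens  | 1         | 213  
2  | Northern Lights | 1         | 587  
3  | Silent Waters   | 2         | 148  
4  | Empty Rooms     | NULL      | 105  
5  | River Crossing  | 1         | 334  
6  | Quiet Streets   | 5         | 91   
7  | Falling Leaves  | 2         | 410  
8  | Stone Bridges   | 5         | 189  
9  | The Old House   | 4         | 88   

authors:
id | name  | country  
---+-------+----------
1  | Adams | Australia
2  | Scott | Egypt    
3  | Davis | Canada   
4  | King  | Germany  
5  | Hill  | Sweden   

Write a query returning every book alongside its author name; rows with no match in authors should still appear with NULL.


LEFT JOIN keeps every row from books (the left table); where author_id has no match in authors, the author columns become NULL. Walk through each book:
  - book 1 (Winter Gardens): author_id=1 -> matches Adams
  - book 2 (Northern Lights): author_id=1 -> matches Adams
  - book 3 (Silent Waters): author_id=2 -> matches Scott
  - book 4 (Empty Rooms): author_id=NULL, no match -> kept with NULL
  - book 5 (River Crossing): author_id=1 -> matches Adams
  - book 6 (Quiet Streets): author_id=5 -> matches Hill
  - book 7 (Falling Leaves): author_id=2 -> matches Scott
  - book 8 (Stone Bridges): author_id=5 -> matches Hill
  - book 9 (The Old House): author_id=4 -> matches King
All 9 rows appear; 1 has NULL author.

SQL:
SELECT a.title, b.name AS author
FROM books a
LEFT JOIN authors b ON a.author_id = b.id

Result:
title           | author
----------------+-------
Winter Gardens  | Adams 
Northern Lights | Adams 
Silent Waters   | Scott 
Empty Rooms     | NULL  
River Crossing  | Adams 
Quiet Streets   | Hill  
Falling Leaves  | Scott 
Stone Bridges   | Hill  
The Old House   | King  


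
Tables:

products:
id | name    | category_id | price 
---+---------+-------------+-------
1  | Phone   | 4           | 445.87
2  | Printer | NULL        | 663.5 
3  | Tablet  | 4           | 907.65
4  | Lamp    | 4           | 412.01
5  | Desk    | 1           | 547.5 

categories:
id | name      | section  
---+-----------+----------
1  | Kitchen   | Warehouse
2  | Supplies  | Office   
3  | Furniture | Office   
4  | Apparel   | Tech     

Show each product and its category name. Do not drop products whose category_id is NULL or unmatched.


LEFT JOIN keeps every row from products (the left table); where category_id has no match in categories, the category columns become NULL. Walk through each product:
  - product 1 (Phone): category_id=4 -> matches Apparel
  - product 2 (Printer): category_id=NULL, no match -> kept with NULL
  - product 3 (Tablet): category_id=4 -> matches Apparel
  - product 4 (Lamp): category_id=4 -> matches Apparel
  - product 5 (Desk): category_id=1 -> matches Kitchen
All 5 rows appear; 1 has NULL category.

SQL:
SELECT a.name, b.name AS category
FROM products a
LEFT JOIN categories b ON a.category_id = b.id

Result:
name    | category
--------+---------
Phone   | Apparel 
Printer | NULL    
Tablet  | Apparel 
Lamp    | Apparel 
Desk    | Kitchen 


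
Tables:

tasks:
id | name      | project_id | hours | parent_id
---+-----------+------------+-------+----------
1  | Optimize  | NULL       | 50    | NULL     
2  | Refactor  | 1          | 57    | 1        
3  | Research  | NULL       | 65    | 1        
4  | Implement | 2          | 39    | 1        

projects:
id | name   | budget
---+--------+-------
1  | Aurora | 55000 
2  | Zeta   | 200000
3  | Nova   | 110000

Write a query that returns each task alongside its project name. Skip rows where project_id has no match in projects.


INNER JOIN keeps only tasks rows whose project_id matches an id in projects. Walk through each task:
  - task 1 (Optimize): project_id=NULL, no match -> dropped
  - task 2 (Refactor): project_id=1 -> matches Aurora
  - task 3 (Research): project_id=NULL, no match -> dropped
  - task 4 (Implement): project_id=2 -> matches Zeta
So 2 of 4 rows are dropped.

SQL:
SELECT a.name, b.name AS project
FROM tasks a
INNER JOIN projects b ON a.project_id = b.id

Result:
name      | project
----------+--------
Refactor  | Aurora 
Implement | Zeta   


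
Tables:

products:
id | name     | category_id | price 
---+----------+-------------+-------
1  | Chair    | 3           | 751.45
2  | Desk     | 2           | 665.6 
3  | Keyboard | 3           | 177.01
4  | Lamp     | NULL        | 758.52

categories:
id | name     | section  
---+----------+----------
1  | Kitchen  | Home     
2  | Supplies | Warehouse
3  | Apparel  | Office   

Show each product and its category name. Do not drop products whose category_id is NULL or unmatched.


LEFT JOIN keeps every row from products (the left table); where category_id has no match in categories, the category columns become NULL. Walk through each product:
  - product 1 (Chair): category_id=3 -> matches Apparel
  - product 2 (Desk): category_id=2 -> matches Supplies
  - product 3 (Keyboard): category_id=3 -> matches Apparel
  - product 4 (Lamp): category_id=NULL, no match -> kept with NULL
All 4 rows appear; 1 has NULL category.

SQL:
SELECT a.name, b.name AS category
FROM products a
LEFT JOIN categories b ON a.category_id = b.id

Result:
name     | category
---------+---------
Chair    | Apparel 
Desk     | Supplies
Keyboard | Apparel 
Lamp     | NULL    


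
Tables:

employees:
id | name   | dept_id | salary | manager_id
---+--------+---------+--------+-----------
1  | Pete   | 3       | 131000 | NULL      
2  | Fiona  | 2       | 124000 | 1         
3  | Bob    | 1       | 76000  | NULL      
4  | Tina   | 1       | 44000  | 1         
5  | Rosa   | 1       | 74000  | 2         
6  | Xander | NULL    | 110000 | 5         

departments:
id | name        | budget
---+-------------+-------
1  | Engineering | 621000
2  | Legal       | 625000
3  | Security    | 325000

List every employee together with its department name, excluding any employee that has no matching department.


INNER JOIN keeps only employees rows whose dept_id matches an id in departments. Walk through each employee:
  - employee 1 (Pete): dept_id=3 -> matches Security
  - employee 2 (Fiona): dept_id=2 -> matches Legal
  - employee 3 (Bob): dept_id=1 -> matches Engineering
  - employee 4 (Tina): dept_id=1 -> matches Engineering
  - employee 5 (Rosa): dept_id=1 -> matches Engineering
  - employee 6 (Xander): dept_id=NULL, no match -> dropped
So 1 of 6 rows is dropped.

SQL:
SELECT a.name, b.name AS department
FROM employees a
INNER JOIN departments b ON a.dept_id = b.id

Result:
name  | department 
------+------------
Pete  | Security   
Fiona | Legal      
Bob   | Engineering
Tina  | Engineering
Rosa  | Engineering


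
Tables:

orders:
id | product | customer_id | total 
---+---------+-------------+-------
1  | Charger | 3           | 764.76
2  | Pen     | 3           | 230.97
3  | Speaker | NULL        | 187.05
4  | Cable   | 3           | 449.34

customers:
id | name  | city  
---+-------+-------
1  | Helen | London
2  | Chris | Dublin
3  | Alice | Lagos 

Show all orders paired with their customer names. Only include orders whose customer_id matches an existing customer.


INNER JOIN keeps only orders rows whose customer_id matches an id in customers. Walk through each order:
  - order 1 (Charger): customer_id=3 -> matches Alice
  - order 2 (Pen): customer_id=3 -> matches Alice
  - order 3 (Speaker): customer_id=NULL, no match -> dropped
  - order 4 (Cable): customer_id=3 -> matches Alice
So 1 of 4 rows is dropped.

SQL:
SELECT a.product, b.name AS customer
FROM orders a
INNER JOIN customers b ON a.customer_id = b.id

Result:
product | customer
--------+---------
Charger | Alice   
Pen     | Alice   
Cable   | Alice   
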